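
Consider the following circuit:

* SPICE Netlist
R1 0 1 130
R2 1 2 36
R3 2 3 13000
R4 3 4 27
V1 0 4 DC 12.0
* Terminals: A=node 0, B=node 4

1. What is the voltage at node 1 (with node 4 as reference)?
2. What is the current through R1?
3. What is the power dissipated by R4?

Nodal analysis, taking node 4 as the 0 V reference.
Source V1 fixes V_0 = 12 V.
KCL at each unknown node (sum of currents leaving = 0; resistances in Ω):
  Node 1: (V_1 - 12)/130 + (V_1 - V_2)/36 = 0
  Node 2: (V_2 - V_1)/36 + (V_2 - V_3)/13000 = 0
  Node 3: (V_3 - V_2)/13000 + (V_3 - 0)/27 = 0
Collecting terms (coefficients in siemens):
  0.03547·V_1 - 0.02778·V_2 = 0.09231
  0.02785·V_2 - 0.02778·V_1 - 0.00007692·V_3 = 0
  0.03711·V_3 - 0.00007692·V_2 = 0
Solving these 3 simultaneous equations (Gaussian elimination) gives:
  V_1 = 11.88 V, V_2 = 11.85 V, V_3 = 0.02456 V
Part 1:
  Read off the nodal solution: V_1 = 11.88 V
Part 2:
  I_R1 = (V_0 - V_1)/R1 = (12 - 11.88)/130 = 0.0009096 A
  Magnitude: I_R1 = 0.0009096 A
Part 3:
  I_R4 = (V_3 - V_4)/R4 = (0.02456 - 0)/27 = 0.0009096 A
  P_R4 = I_R4² × R4 = (0.0009096)² × 27 = 0.00002234 W

Final answers:
1. V_1 = 11.88 V
2. I_R1 = 0.0009096 A
3. P_R4 = 2.234e-05 W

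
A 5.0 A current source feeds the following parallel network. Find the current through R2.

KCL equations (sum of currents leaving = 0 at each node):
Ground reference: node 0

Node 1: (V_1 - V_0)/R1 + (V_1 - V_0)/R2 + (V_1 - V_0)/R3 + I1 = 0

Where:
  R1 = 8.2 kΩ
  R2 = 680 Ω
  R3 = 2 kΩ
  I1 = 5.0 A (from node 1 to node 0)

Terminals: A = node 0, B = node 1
All resistors sit directly between nodes 0 and 1, so they are in parallel and share one voltage V; the full source current 5 A splits among them.
1/R_par = 1/8200 + 1/680 + 1/2000 = 0.002093 S  =>  R_par = 477.9 Ω
V = I × R_par = 5 × 477.9 = 2389 V
I_R2 = V/R2 = 2389/680 = 3.514 A

Final answer: 3.514 A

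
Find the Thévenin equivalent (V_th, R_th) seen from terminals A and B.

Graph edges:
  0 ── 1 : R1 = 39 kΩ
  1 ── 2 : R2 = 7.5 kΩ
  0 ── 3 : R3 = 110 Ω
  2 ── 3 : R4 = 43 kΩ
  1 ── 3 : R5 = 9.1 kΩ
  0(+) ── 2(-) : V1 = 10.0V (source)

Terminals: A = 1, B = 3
Step 1 — V_th is the open-circuit voltage V_A - V_B (nothing connected across the terminals).
Nodal analysis, taking node 2 as the 0 V reference.
Source V1 fixes V_0 = 10 V.
KCL at each unknown node (sum of currents leaving = 0; resistances in Ω):
  Node 1: (V_1 - 10)/39000 + (V_1 - 0)/7500 + (V_1 - V_3)/9100 = 0
  Node 3: (V_3 - 10)/110 + (V_3 - 0)/43000 + (V_3 - V_1)/9100 = 0
Collecting terms (coefficients in siemens):
  0.0002689·V_1 - 0.0001099·V_3 = 0.0002564
  0.009224·V_3 - 0.0001099·V_1 = 0.09091
Determinant D = (0.0002689)(0.009224) - (-0.0001099)(-0.0001099) = 0.000002468
V_1 = [(0.0002564)(0.009224) - (-0.0001099)(0.09091)]/D = 5.006 V
V_3 = [(0.0002689)(0.09091) - (0.0002564)(-0.0001099)]/D = 9.915 V
V_th = V_1 - V_3 = 5.006 - 9.915 = -4.909 V
Step 2 — R_th: zero the source — replace V1 by a short circuit (node 2 merges into node 0) — and find the resistance seen between A (node 1) and B (node 3).
Reduce the network between node 1 (A) and node 3 (B) by series/parallel combination:
  Rp1 = R1 ‖ R2 (parallel, both between nodes 0 and 1) = 1/(1/39000 + 1/7500) = 6290 Ω
  Rp2 = R3 ‖ R4 (parallel, both between nodes 0 and 3) = 1/(1/110 + 1/43000) = 109.7 Ω
  Rs1 = Rp1 + Rp2 (series, joined only at node 0) = 6290 + 109.7 = 6400 Ω
  Rp3 = R5 ‖ Rs1 (parallel, both between nodes 1 and 3) = 1/(1/9100 + 1/6400) = 3757 Ω
R_th = 3.757 kΩ

Final answer: V_th = -4.909 V, R_th = 3.757 kΩ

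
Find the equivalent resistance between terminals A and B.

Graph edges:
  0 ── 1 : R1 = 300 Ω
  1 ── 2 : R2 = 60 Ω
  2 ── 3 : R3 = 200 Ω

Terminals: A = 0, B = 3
Reduce the network between node 0 (A) and node 3 (B) by series/parallel combination:
  Rs1 = R1 + R2 (series, joined only at node 1) = 300 + 60 = 360 Ω
  Rs2 = R3 + Rs1 (series, joined only at node 2) = 200 + 360 = 560 Ω
R_eq = 560 Ω

Final answer: 560 Ω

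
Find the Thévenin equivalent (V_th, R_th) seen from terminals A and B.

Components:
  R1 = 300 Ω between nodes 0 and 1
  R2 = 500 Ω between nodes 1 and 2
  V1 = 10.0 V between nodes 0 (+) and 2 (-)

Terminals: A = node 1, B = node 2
Step 1 — V_th is the open-circuit voltage V_A - V_B (nothing connected across the terminals).
Nodal analysis, taking node 2 as the 0 V reference.
Source V1 fixes V_0 = 10 V.
KCL at each unknown node (sum of currents leaving = 0; resistances in Ω):
  Node 1: (V_1 - 10)/300 + (V_1 - 0)/500 = 0
Collecting terms: 0.005333 × V_1 = 0.03333  =>  V_1 = 6.25 V
V_th = V_1 - V_2 = 6.25 - 0 = 6.25 V
Step 2 — R_th: zero the source — replace V1 by a short circuit (node 2 merges into node 0) — and find the resistance seen between A (node 1) and B (node 0).
Reduce the network between node 1 (A) and node 0 (B) by series/parallel combination:
  Rp1 = R1 ‖ R2 (parallel, both between nodes 0 and 1) = 1/(1/300 + 1/500) = 187.5 Ω
R_th = 187.5 Ω

Final answer: V_th = 6.25 V, R_th = 187.5 Ω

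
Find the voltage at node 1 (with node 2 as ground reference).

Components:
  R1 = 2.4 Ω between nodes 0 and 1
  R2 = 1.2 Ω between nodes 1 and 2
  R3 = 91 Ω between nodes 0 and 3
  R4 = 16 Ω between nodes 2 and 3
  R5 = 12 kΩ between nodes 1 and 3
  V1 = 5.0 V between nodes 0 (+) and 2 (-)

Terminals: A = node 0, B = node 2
Nodal analysis, taking node 2 as the 0 V reference.
Source V1 fixes V_0 = 5 V.
KCL at each unknown node (sum of currents leaving = 0; resistances in Ω):
  Node 1: (V_1 - 5)/2.4 + (V_1 - 0)/1.2 + (V_1 - V_3)/12000 = 0
  Node 3: (V_3 - 5)/91 + (V_3 - 0)/16 + (V_3 - V_1)/12000 = 0
Collecting terms (coefficients in siemens):
  1.25·V_1 - 0.00008333·V_3 = 2.083
  0.07357·V_3 - 0.00008333·V_1 = 0.05495
Determinant D = (1.25)(0.07357) - (-0.00008333)(-0.00008333) = 0.09197
V_1 = [(2.083)(0.07357) - (-0.00008333)(0.05495)]/D = 1.667 V
V_3 = [(1.25)(0.05495) - (2.083)(-0.00008333)]/D = 0.7487 V
The requested potential is V_1 = 1.667 V.

Final answer: V_1 = 1.667 V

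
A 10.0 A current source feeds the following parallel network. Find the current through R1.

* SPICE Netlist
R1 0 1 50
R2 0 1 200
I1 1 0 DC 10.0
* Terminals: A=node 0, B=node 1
All resistors sit directly between nodes 0 and 1, so they are in parallel and share one voltage V; the full source current 10 A splits among them.
1/R_par = 1/50 + 1/200 = 0.025 S  =>  R_par = 40 Ω
V = I × R_par = 10 × 40 = 400 V
I_R1 = V/R1 = 400/50 = 8 A

Final answer: 8 A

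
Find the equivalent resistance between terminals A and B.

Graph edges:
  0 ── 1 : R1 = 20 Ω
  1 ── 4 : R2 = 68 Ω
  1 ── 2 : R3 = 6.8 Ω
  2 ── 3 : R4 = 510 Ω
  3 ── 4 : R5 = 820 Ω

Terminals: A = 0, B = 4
Reduce the network between node 0 (A) and node 4 (B) by series/parallel combination:
  Rs1 = R3 + R4 (series, joined only at node 2) = 6.8 + 510 = 516.8 Ω
  Rs2 = R5 + Rs1 (series, joined only at node 3) = 820 + 516.8 = 1337 Ω
  Rp1 = R2 ‖ Rs2 (parallel, both between nodes 1 and 4) = 1/(1/68 + 1/1337) = 64.71 Ω
  Rs3 = R1 + Rp1 (series, joined only at node 1) = 20 + 64.71 = 84.71 Ω
R_eq = 84.71 Ω

Final answer: 84.71 Ω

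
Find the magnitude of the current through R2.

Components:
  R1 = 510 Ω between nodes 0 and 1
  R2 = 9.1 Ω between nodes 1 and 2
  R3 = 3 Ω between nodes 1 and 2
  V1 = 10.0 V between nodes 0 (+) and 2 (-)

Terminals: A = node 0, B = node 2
Nodal analysis, taking node 2 as the 0 V reference.
Source V1 fixes V_0 = 10 V.
KCL at each unknown node (sum of currents leaving = 0; resistances in Ω):
  Node 1: (V_1 - 10)/510 + (V_1 - 0)/9.1 + (V_1 - 0)/3 = 0
Collecting terms: 0.4452 × V_1 = 0.01961  =>  V_1 = 0.04404 V
I_R2 = (V_1 - V_2)/R2 = (0.04404 - 0)/9.1 = 0.00484 A
|I_R2| = 0.00484 A

Final answer: |I_R2| = 0.00484 A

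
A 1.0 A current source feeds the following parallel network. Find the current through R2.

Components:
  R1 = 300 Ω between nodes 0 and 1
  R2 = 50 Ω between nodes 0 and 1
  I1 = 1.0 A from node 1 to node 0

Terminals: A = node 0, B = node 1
All resistors sit directly between nodes 0 and 1, so they are in parallel and share one voltage V; the full source current 1 A splits among them.
1/R_par = 1/300 + 1/50 = 0.02333 S  =>  R_par = 42.86 Ω
V = I × R_par = 1 × 42.86 = 42.86 V
I_R2 = V/R2 = 42.86/50 = 0.8571 A

Final answer: 0.8571 A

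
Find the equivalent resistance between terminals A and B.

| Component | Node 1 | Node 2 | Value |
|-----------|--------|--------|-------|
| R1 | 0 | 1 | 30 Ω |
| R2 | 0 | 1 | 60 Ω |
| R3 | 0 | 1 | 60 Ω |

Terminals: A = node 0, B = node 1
Reduce the network between node 0 (A) and node 1 (B) by series/parallel combination:
  Rp1 = R1 ‖ R2 ‖ R3 (parallel, all between nodes 0 and 1) = 1/(1/30 + 1/60 + 1/60) = 15 Ω
R_eq = 15 Ω

Final answer: 15 Ω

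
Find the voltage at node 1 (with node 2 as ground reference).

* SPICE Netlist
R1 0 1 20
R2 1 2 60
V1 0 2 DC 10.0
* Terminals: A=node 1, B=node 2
Nodal analysis, taking node 2 as the 0 V reference.
Source V1 fixes V_0 = 10 V.
KCL at each unknown node (sum of currents leaving = 0; resistances in Ω):
  Node 1: (V_1 - 10)/20 + (V_1 - 0)/60 = 0
Collecting terms: 0.06667 × V_1 = 0.5  =>  V_1 = 7.5 V
The requested potential is V_1 = 7.5 V.

Final answer: V_1 = 7.5 V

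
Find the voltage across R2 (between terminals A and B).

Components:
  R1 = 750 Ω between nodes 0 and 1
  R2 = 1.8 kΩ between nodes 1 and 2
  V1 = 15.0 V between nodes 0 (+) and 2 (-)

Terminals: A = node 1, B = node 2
R1 and R2 are in series across V1 (node 0 → node 1 → node 2), and the output A–B is taken across R2, so this is a voltage divider.
Series current: I = V1/(R1 + R2) = 15/(750 + 1800) = 15/2550 = 0.005882 A
V_R2 = I × R2 = V1 × R2/(R1 + R2) = 15 × 1800/2550 = 10.59 V

Final answer: 10.59 V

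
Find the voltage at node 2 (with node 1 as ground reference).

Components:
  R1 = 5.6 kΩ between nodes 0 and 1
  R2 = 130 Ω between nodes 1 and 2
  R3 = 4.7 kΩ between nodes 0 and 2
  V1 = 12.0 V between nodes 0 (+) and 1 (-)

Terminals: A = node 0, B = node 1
Nodal analysis, taking node 1 as the 0 V reference.
Source V1 fixes V_0 = 12 V.
KCL at each unknown node (sum of currents leaving = 0; resistances in Ω):
  Node 2: (V_2 - 0)/130 + (V_2 - 12)/4700 = 0
Collecting terms: 0.007905 × V_2 = 0.002553  =>  V_2 = 0.323 V
The requested potential is V_2 = 0.323 V.

Final answer: V_2 = 0.323 V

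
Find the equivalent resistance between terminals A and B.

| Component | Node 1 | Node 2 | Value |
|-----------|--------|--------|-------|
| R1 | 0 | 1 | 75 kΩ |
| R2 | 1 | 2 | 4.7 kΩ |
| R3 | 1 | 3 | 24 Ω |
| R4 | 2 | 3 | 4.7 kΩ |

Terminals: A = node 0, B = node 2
Reduce the network between node 0 (A) and node 2 (B) by series/parallel combination:
  Rs1 = R3 + R4 (series, joined only at node 3) = 24 + 4700 = 4724 Ω
  Rp1 = R2 ‖ Rs1 (parallel, both between nodes 1 and 2) = 1/(1/4700 + 1/4724) = 2356 Ω
  Rs2 = R1 + Rp1 (series, joined only at node 1) = 75000 + 2356 = 77360 Ω
R_eq = 77.36 kΩ

Final answer: 77.36 kΩ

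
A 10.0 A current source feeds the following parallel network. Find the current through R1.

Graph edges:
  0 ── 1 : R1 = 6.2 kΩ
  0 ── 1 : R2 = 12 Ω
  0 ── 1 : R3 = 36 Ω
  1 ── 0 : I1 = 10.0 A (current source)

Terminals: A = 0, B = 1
All resistors sit directly between nodes 0 and 1, so they are in parallel and share one voltage V; the full source current 10 A splits among them.
1/R_par = 1/6200 + 1/12 + 1/36 = 0.1113 S  =>  R_par = 8.987 Ω
V = I × R_par = 10 × 8.987 = 89.87 V
I_R1 = V/R1 = 89.87/6200 = 0.0145 A

Final answer: 0.0145 A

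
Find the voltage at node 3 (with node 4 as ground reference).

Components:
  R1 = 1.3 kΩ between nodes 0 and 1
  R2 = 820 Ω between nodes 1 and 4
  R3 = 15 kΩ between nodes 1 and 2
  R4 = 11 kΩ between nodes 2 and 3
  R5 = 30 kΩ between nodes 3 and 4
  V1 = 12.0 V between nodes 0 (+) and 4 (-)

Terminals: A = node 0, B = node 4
Nodal analysis, taking node 4 as the 0 V reference.
Source V1 fixes V_0 = 12 V.
KCL at each unknown node (sum of currents leaving = 0; resistances in Ω):
  Node 1: (V_1 - 12)/1300 + (V_1 - 0)/820 + (V_1 - V_2)/15000 = 0
  Node 2: (V_2 - V_1)/15000 + (V_2 - V_3)/11000 = 0
  Node 3: (V_3 - V_2)/11000 + (V_3 - 0)/30000 = 0
Collecting terms (coefficients in siemens):
  0.002055·V_1 - 0.00006667·V_2 = 0.009231
  0.0001576·V_2 - 0.00006667·V_1 - 0.00009091·V_3 = 0
  0.0001242·V_3 - 0.00009091·V_2 = 0
Solving these 3 simultaneous equations (Gaussian elimination) gives:
  V_1 = 4.6 V, V_2 = 3.368 V, V_3 = 2.464 V
The requested potential is V_3 = 2.464 V.

Final answer: V_3 = 2.464 V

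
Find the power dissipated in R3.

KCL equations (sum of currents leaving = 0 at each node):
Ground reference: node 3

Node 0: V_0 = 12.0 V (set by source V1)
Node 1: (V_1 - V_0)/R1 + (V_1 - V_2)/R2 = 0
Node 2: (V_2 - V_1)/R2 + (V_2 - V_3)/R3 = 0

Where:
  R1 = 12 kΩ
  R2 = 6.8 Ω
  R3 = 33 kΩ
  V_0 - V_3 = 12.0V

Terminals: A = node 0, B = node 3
Nodal analysis, taking node 3 as the 0 V reference.
Source V1 fixes V_0 = 12 V.
KCL at each unknown node (sum of currents leaving = 0; resistances in Ω):
  Node 1: (V_1 - 12)/12000 + (V_1 - V_2)/6.8 = 0
  Node 2: (V_2 - V_1)/6.8 + (V_2 - 0)/33000 = 0
Collecting terms (coefficients in siemens):
  0.1471·V_1 - 0.1471·V_2 = 0.001
  0.1471·V_2 - 0.1471·V_1 = 0
Determinant D = (0.1471)(0.1471) - (-0.1471)(-0.1471) = 0.00001671
V_1 = [(0.001)(0.1471) - (-0.1471)(0)]/D = 8.8 V
V_2 = [(0.1471)(0) - (0.001)(-0.1471)]/D = 8.799 V
I_R3 = (V_2 - V_3)/R3 = (8.799 - 0)/33000 = 0.0002666 A
P_R3 = I_R3² × R3 = (0.0002666)² × 33000 = 0.002346 W

Final answer: 0.002346 W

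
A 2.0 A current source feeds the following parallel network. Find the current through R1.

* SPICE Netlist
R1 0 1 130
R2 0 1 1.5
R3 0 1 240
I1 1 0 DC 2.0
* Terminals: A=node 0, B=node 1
All resistors sit directly between nodes 0 and 1, so they are in parallel and share one voltage V; the full source current 2 A splits among them.
1/R_par = 1/130 + 1/1.5 + 1/240 = 0.6785 S  =>  R_par = 1.474 Ω
V = I × R_par = 2 × 1.474 = 2.948 V
I_R1 = V/R1 = 2.948/130 = 0.02267 A

Final answer: 0.02267 A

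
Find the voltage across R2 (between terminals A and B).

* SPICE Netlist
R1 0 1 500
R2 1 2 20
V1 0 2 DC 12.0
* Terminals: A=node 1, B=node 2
R1 and R2 are in series across V1 (node 0 → node 1 → node 2), and the output A–B is taken across R2, so this is a voltage divider.
Series current: I = V1/(R1 + R2) = 12/(500 + 20) = 12/520 = 0.02308 A
V_R2 = I × R2 = V1 × R2/(R1 + R2) = 12 × 20/520 = 0.4615 V

Final answer: 0.4615 V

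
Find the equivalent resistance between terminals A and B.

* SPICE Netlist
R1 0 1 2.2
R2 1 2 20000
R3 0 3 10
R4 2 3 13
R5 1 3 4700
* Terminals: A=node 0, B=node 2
The network is not a plain series/parallel combination. Inject a 1 A test current into terminal A (node 0) and return it from terminal B (node 2); then R_eq = V_A / (1 A).
Nodal analysis, taking node 2 as the 0 V reference.
Current source I_test pushes 1 A into node 0 and draws it out of node 2.
KCL at each unknown node (sum of currents leaving = 0; resistances in Ω):
  Node 0: (V_0 - V_1)/2.2 + (V_0 - V_3)/10 - 1 = 0
  Node 1: (V_1 - V_0)/2.2 + (V_1 - 0)/20000 + (V_1 - V_3)/4700 = 0
  Node 3: (V_3 - V_0)/10 + (V_3 - V_1)/4700 + (V_3 - 0)/13 = 0
Collecting terms (coefficients in siemens):
  0.5545·V_0 - 0.4545·V_1 - 0.1·V_3 = 1
  0.4548·V_1 - 0.4545·V_0 - 0.0002128·V_3 = 0
  0.1771·V_3 - 0.1·V_0 - 0.0002128·V_1 = 0
Solving these 3 simultaneous equations (Gaussian elimination) gives:
  V_0 = 22.95 V, V_1 = 22.95 V, V_3 = 12.99 V
R_eq = V_0 / 1 A = 22.95 Ω

Final answer: 22.95 Ω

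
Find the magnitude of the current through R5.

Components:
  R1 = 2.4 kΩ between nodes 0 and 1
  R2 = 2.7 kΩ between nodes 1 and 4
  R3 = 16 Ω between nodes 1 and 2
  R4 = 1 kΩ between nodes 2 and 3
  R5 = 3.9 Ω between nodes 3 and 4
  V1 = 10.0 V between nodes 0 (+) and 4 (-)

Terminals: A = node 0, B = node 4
Nodal analysis, taking node 4 as the 0 V reference.
Source V1 fixes V_0 = 10 V.
KCL at each unknown node (sum of currents leaving = 0; resistances in Ω):
  Node 1: (V_1 - 10)/2400 + (V_1 - 0)/2700 + (V_1 - V_2)/16 = 0
  Node 2: (V_2 - V_1)/16 + (V_2 - V_3)/1000 = 0
  Node 3: (V_3 - V_2)/1000 + (V_3 - 0)/3.9 = 0
Collecting terms (coefficients in siemens):
  0.06329·V_1 - 0.0625·V_2 = 0.004167
  0.0635·V_2 - 0.0625·V_1 - 0.001·V_3 = 0
  0.2574·V_3 - 0.001·V_2 = 0
Solving these 3 simultaneous equations (Gaussian elimination) gives:
  V_1 = 2.357 V, V_2 = 2.32 V, V_3 = 0.009014 V
I_R5 = (V_3 - V_4)/R5 = (0.009014 - 0)/3.9 = 0.002311 A
|I_R5| = 0.002311 A

Final answer: |I_R5| = 0.002311 A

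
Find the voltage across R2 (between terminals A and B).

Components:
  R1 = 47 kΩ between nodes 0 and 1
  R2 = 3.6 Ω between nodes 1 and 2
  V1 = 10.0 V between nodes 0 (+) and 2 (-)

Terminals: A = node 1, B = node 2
R1 and R2 are in series across V1 (node 0 → node 1 → node 2), and the output A–B is taken across R2, so this is a voltage divider.
Series current: I = V1/(R1 + R2) = 10/(47000 + 3.6) = 10/47000 = 0.0002127 A
V_R2 = I × R2 = V1 × R2/(R1 + R2) = 10 × 3.6/47000 = 0.0007659 V

Final answer: 0.0007659 V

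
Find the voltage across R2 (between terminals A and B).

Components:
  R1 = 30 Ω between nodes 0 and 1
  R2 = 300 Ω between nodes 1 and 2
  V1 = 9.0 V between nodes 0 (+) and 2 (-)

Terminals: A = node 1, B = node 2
R1 and R2 are in series across V1 (node 0 → node 1 → node 2), and the output A–B is taken across R2, so this is a voltage divider.
Series current: I = V1/(R1 + R2) = 9/(30 + 300) = 9/330 = 0.02727 A
V_R2 = I × R2 = V1 × R2/(R1 + R2) = 9 × 300/330 = 8.182 V

Final answer: 8.182 V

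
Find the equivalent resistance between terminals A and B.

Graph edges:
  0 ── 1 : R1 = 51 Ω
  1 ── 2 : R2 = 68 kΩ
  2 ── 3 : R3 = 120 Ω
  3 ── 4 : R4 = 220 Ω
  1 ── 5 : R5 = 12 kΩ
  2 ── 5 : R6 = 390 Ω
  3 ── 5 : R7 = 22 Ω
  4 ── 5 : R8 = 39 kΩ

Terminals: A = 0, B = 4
The network is not a plain series/parallel combination. Inject a 1 A test current into terminal A (node 0) and return it from terminal B (node 4); then R_eq = V_A / (1 A).
Nodal analysis, taking node 4 as the 0 V reference.
Current source I_test pushes 1 A into node 0 and draws it out of node 4.
KCL at each unknown node (sum of currents leaving = 0; resistances in Ω):
  Node 0: (V_0 - V_1)/51 - 1 = 0
  Node 1: (V_1 - V_0)/51 + (V_1 - V_2)/68000 + (V_1 - V_5)/12000 = 0
  Node 2: (V_2 - V_1)/68000 + (V_2 - V_3)/120 + (V_2 - V_5)/390 = 0
  Node 3: (V_3 - V_2)/120 + (V_3 - 0)/220 + (V_3 - V_5)/22 = 0
  Node 5: (V_5 - V_1)/12000 + (V_5 - V_2)/390 + (V_5 - V_3)/22 + (V_5 - 0)/39000 = 0
Collecting terms (coefficients in siemens):
  0.01961·V_0 - 0.01961·V_1 = 1
  0.01971·V_1 - 0.01961·V_0 - 0.00001471·V_2 - 0.00008333·V_5 = 0
  0.01091·V_2 - 0.00001471·V_1 - 0.008333·V_3 - 0.002564·V_5 = 0
  0.05833·V_3 - 0.008333·V_2 - 0.04545·V_5 = 0
  0.04813·V_5 - 0.00008333·V_1 - 0.002564·V_2 - 0.04545·V_3 = 0
Solving these 5 simultaneous equations (Gaussian elimination) gives:
  V_0 = 10490 V, V_1 = 10440 V, V_2 = 236.8 V, V_3 = 218.7 V
  V_5 = 237.2 V
R_eq = V_0 / 1 A = 10490 Ω = 10.49 kΩ

Final answer: 10.49 kΩ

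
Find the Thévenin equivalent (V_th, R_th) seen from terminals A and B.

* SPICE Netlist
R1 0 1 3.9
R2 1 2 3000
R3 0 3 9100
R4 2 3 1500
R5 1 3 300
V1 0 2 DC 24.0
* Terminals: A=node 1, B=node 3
Step 1 — V_th is the open-circuit voltage V_A - V_B (nothing connected across the terminals).
Nodal analysis, taking node 2 as the 0 V reference.
Source V1 fixes V_0 = 24 V.
KCL at each unknown node (sum of currents leaving = 0; resistances in Ω):
  Node 1: (V_1 - 24)/3.9 + (V_1 - 0)/3000 + (V_1 - V_3)/300 = 0
  Node 3: (V_3 - 24)/9100 + (V_3 - 0)/1500 + (V_3 - V_1)/300 = 0
Collecting terms (coefficients in siemens):
  0.2601·V_1 - 0.003333·V_3 = 6.154
  0.00411·V_3 - 0.003333·V_1 = 0.002637
Determinant D = (0.2601)(0.00411) - (-0.003333)(-0.003333) = 0.001058
V_1 = [(6.154)(0.00411) - (-0.003333)(0.002637)]/D = 23.92 V
V_3 = [(0.2601)(0.002637) - (6.154)(-0.003333)]/D = 20.04 V
V_th = V_1 - V_3 = 23.92 - 20.04 = 3.878 V
Step 2 — R_th: zero the source — replace V1 by a short circuit (node 2 merges into node 0) — and find the resistance seen between A (node 1) and B (node 3).
Reduce the network between node 1 (A) and node 3 (B) by series/parallel combination:
  Rp1 = R1 ‖ R2 (parallel, both between nodes 0 and 1) = 1/(1/3.9 + 1/3000) = 3.895 Ω
  Rp2 = R3 ‖ R4 (parallel, both between nodes 0 and 3) = 1/(1/9100 + 1/1500) = 1288 Ω
  Rs1 = Rp1 + Rp2 (series, joined only at node 0) = 3.895 + 1288 = 1292 Ω
  Rp3 = R5 ‖ Rs1 (parallel, both between nodes 1 and 3) = 1/(1/300 + 1/1292) = 243.5 Ω
R_th = 243.5 Ω

Final answer: V_th = 3.878 V, R_th = 243.5 Ω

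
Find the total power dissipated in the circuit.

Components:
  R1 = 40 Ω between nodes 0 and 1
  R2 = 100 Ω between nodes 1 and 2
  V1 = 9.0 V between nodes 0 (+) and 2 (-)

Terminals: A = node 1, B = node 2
Nodal analysis, taking node 2 as the 0 V reference.
Source V1 fixes V_0 = 9 V.
KCL at each unknown node (sum of currents leaving = 0; resistances in Ω):
  Node 1: (V_1 - 9)/40 + (V_1 - 0)/100 = 0
Collecting terms: 0.035 × V_1 = 0.225  =>  V_1 = 6.429 V
Power in each resistor, P = (ΔV)²/R:
  P_R1 = (9 - 6.429)²/40 = 0.1653 W
  P_R2 = (6.429 - 0)²/100 = 0.4133 W
P_total = P_R1 + P_R2 = 0.5786 W

Final answer: 0.5786 W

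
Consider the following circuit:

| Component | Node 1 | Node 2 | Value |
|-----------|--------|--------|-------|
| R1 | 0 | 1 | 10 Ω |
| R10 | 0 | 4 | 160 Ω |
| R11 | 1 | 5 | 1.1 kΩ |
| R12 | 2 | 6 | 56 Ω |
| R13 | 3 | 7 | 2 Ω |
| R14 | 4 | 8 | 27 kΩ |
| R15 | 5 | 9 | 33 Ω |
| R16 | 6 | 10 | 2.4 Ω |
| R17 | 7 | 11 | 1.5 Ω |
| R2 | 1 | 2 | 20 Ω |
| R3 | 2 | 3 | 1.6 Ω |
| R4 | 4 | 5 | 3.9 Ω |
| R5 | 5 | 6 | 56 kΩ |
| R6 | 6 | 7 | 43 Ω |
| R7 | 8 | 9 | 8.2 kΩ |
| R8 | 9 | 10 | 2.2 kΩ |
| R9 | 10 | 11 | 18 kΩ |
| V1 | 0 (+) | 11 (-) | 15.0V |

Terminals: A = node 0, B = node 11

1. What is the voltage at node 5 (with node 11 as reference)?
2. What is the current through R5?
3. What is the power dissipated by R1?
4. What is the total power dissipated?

Nodal analysis, taking node 11 as the 0 V reference.
Source V1 fixes V_0 = 15 V.
KCL at each unknown node (sum of currents leaving = 0; resistances in Ω):
  Node 1: (V_1 - 15)/10 + (V_1 - V_2)/20 + (V_1 - V_5)/1100 = 0
  Node 2: (V_2 - V_1)/20 + (V_2 - V_3)/1.6 + (V_2 - V_6)/56 = 0
  Node 3: (V_3 - V_2)/1.6 + (V_3 - V_7)/2 = 0
  Node 4: (V_4 - V_5)/3.9 + (V_4 - 15)/160 + (V_4 - V_8)/27000 = 0
  Node 5: (V_5 - V_4)/3.9 + (V_5 - V_6)/56000 + (V_5 - V_1)/1100 + (V_5 - V_9)/33 = 0
  Node 6: (V_6 - V_5)/56000 + (V_6 - V_7)/43 + (V_6 - V_2)/56 + (V_6 - V_10)/2.4 = 0
  Node 7: (V_7 - V_6)/43 + (V_7 - V_3)/2 + (V_7 - 0)/1.5 = 0
  Node 8: (V_8 - V_9)/8200 + (V_8 - V_4)/27000 = 0
  Node 9: (V_9 - V_8)/8200 + (V_9 - V_10)/2200 + (V_9 - V_5)/33 = 0
  Node 10: (V_10 - V_9)/2200 + (V_10 - 0)/18000 + (V_10 - V_6)/2.4 = 0
Collecting terms (coefficients in siemens):
  0.1509·V_1 - 0.05·V_2 - 0.0009091·V_5 = 1.5
  0.6929·V_2 - 0.05·V_1 - 0.625·V_3 - 0.01786·V_6 = 0
  1.125·V_3 - 0.625·V_2 - 0.5·V_7 = 0
  0.2627·V_4 - 0.2564·V_5 - 0.00003704·V_8 = 0.09375
  0.2876·V_5 - 0.0009091·V_1 - 0.2564·V_4 - 0.00001786·V_6 - 0.0303·V_9 = 0
  0.4578·V_6 - 0.01786·V_2 - 0.00001786·V_5 - 0.02326·V_7 - 0.4167·V_10 = 0
  1.19·V_7 - 0.5·V_3 - 0.02326·V_6 = 0
  0.000159·V_8 - 0.00003704·V_4 - 0.000122·V_9 = 0
  0.03088·V_9 - 0.0303·V_5 - 0.000122·V_8 - 0.0004545·V_10 = 0
  0.4172·V_10 - 0.4167·V_6 - 0.0004545·V_9 = 0
Solving these 10 simultaneous equations (Gaussian elimination) gives:
  V_1 = 10.73 V, V_2 = 2.151 V, V_3 = 1.485 V, V_4 = 13.67 V
  V_5 = 13.64 V, V_6 = 1.439 V, V_7 = 0.6521 V, V_8 = 13.51 V
  V_9 = 13.46 V, V_10 = 1.452 V
Part 1:
  Read off the nodal solution: V_5 = 13.64 V
Part 2:
  I_R5 = (V_5 - V_6)/R5 = (13.64 - 1.439)/56000 = 0.0002178 A
  Magnitude: I_R5 = 0.0002178 A
Part 3:
  I_R1 = (V_0 - V_1)/R1 = (15 - 10.73)/10 = 0.4265 A
  P_R1 = I_R1² × R1 = (0.4265)² × 10 = 1.819 W
Part 4:
  Power in each resistor, P = (ΔV)²/R:
    P_R1 = (15 - 10.73)²/10 = 1.819 W
    P_R2 = (10.73 - 2.151)²/20 = 3.684 W
    P_R3 = (2.151 - 1.485)²/1.6 = 0.2775 W
    P_R4 = (13.67 - 13.64)²/3.9 = 0.0002692 W
    P_R5 = (13.64 - 1.439)²/56000 = 0.002657 W
    P_R6 = (1.439 - 0.6521)²/43 = 0.01441 W
    P_R7 = (13.51 - 13.46)²/8200 = 0.0000002982 W
    P_R8 = (13.46 - 1.452)²/2200 = 0.06551 W
    P_R9 = (1.452 - 0)²/18000 = 0.0001172 W
    P_R10 = (15 - 13.67)²/160 = 0.01106 W
    P_R11 = (10.73 - 13.64)²/1100 = 0.00766 W
    P_R12 = (2.151 - 1.439)²/56 = 0.009052 W
    P_R13 = (1.485 - 0.6521)²/2 = 0.3469 W
    P_R14 = (13.67 - 13.51)²/27000 = 0.000000982 W
    P_R15 = (13.64 - 13.46)²/33 = 0.0009805 W
    P_R16 = (1.439 - 1.452)²/2.4 = 0.00006937 W
    P_R17 = (0.6521 - 0)²/1.5 = 0.2835 W
  P_total = P_R1 + P_R2 + P_R3 + P_R4 + P_R5 + P_R6 + P_R7 + P_R8 + P_R9 + P_R10 + P_R11 + P_R12 + P_R13 + P_R14 + P_R15 + P_R16 + P_R17 = 6.523 W

Final answers:
1. V_5 = 13.64 V
2. I_R5 = 0.0002178 A
3. P_R1 = 1.819 W
4. P_total = 6.523 W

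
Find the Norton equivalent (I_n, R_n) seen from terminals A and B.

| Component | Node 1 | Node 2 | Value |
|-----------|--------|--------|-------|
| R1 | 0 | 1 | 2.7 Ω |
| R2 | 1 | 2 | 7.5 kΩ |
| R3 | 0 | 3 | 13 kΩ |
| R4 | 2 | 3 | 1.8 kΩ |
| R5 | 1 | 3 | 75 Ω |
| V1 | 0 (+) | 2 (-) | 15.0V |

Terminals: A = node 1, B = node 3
Find the Thévenin equivalent first; then I_n = V_th/R_th and R_n = R_th.
Step 1 — V_th is the open-circuit voltage V_A - V_B (nothing connected across the terminals).
Nodal analysis, taking node 2 as the 0 V reference.
Source V1 fixes V_0 = 15 V.
KCL at each unknown node (sum of currents leaving = 0; resistances in Ω):
  Node 1: (V_1 - 15)/2.7 + (V_1 - 0)/7500 + (V_1 - V_3)/75 = 0
  Node 3: (V_3 - 15)/13000 + (V_3 - 0)/1800 + (V_3 - V_1)/75 = 0
Collecting terms (coefficients in siemens):
  0.3838·V_1 - 0.01333·V_3 = 5.556
  0.01397·V_3 - 0.01333·V_1 = 0.001154
Determinant D = (0.3838)(0.01397) - (-0.01333)(-0.01333) = 0.005183
V_1 = [(5.556)(0.01397) - (-0.01333)(0.001154)]/D = 14.97 V
V_3 = [(0.3838)(0.001154) - (5.556)(-0.01333)]/D = 14.38 V
V_th = V_1 - V_3 = 14.97 - 14.38 = 0.5955 V
Step 2 — R_th: zero the source — replace V1 by a short circuit (node 2 merges into node 0) — and find the resistance seen between A (node 1) and B (node 3).
Reduce the network between node 1 (A) and node 3 (B) by series/parallel combination:
  Rp1 = R1 ‖ R2 (parallel, both between nodes 0 and 1) = 1/(1/2.7 + 1/7500) = 2.699 Ω
  Rp2 = R3 ‖ R4 (parallel, both between nodes 0 and 3) = 1/(1/13000 + 1/1800) = 1581 Ω
  Rs1 = Rp1 + Rp2 (series, joined only at node 0) = 2.699 + 1581 = 1584 Ω
  Rp3 = R5 ‖ Rs1 (parallel, both between nodes 1 and 3) = 1/(1/75 + 1/1584) = 71.61 Ω
R_th = 71.61 Ω
I_n = V_th/R_th = 0.5955/71.61 = 0.008316 A, and R_n = R_th = 71.61 Ω

Final answer: I_n = 0.008316 A, R_n = 71.61 Ω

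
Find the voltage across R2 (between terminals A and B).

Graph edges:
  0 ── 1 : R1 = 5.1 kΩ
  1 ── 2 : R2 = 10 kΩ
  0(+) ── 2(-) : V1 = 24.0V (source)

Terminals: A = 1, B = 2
R1 and R2 are in series across V1 (node 0 → node 1 → node 2), and the output A–B is taken across R2, so this is a voltage divider.
Series current: I = V1/(R1 + R2) = 24/(5100 + 10000) = 24/15100 = 0.001589 A
V_R2 = I × R2 = V1 × R2/(R1 + R2) = 24 × 10000/15100 = 15.89 V

Final answer: 15.89 V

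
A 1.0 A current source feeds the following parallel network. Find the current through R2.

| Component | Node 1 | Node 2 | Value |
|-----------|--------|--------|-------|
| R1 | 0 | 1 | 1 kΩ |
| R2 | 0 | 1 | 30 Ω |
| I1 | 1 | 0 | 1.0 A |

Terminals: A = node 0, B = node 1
All resistors sit directly between nodes 0 and 1, so they are in parallel and share one voltage V; the full source current 1 A splits among them.
1/R_par = 1/1000 + 1/30 = 0.03433 S  =>  R_par = 29.13 Ω
V = I × R_par = 1 × 29.13 = 29.13 V
I_R2 = V/R2 = 29.13/30 = 0.9709 A

Final answer: 0.9709 A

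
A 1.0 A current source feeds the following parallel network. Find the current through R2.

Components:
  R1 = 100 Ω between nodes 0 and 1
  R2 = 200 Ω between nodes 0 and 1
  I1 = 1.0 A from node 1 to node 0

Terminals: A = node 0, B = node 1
All resistors sit directly between nodes 0 and 1, so they are in parallel and share one voltage V; the full source current 1 A splits among them.
1/R_par = 1/100 + 1/200 = 0.015 S  =>  R_par = 66.67 Ω
V = I × R_par = 1 × 66.67 = 66.67 V
I_R2 = V/R2 = 66.67/200 = 0.3333 A

Final answer: 0.3333 A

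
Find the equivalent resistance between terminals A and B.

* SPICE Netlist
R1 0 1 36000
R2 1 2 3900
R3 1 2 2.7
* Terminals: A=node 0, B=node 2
Reduce the network between node 0 (A) and node 2 (B) by series/parallel combination:
  Rp1 = R2 ‖ R3 (parallel, both between nodes 1 and 2) = 1/(1/3900 + 1/2.7) = 2.698 Ω
  Rs1 = R1 + Rp1 (series, joined only at node 1) = 36000 + 2.698 = 36000 Ω
R_eq = 36 kΩ

Final answer: 36 kΩ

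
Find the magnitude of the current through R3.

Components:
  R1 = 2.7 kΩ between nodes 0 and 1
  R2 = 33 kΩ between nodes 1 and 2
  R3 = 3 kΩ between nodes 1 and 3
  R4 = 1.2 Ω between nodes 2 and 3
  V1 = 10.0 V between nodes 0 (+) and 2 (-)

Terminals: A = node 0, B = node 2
Nodal analysis, taking node 2 as the 0 V reference.
Source V1 fixes V_0 = 10 V.
KCL at each unknown node (sum of currents leaving = 0; resistances in Ω):
  Node 1: (V_1 - 10)/2700 + (V_1 - 0)/33000 + (V_1 - V_3)/3000 = 0
  Node 3: (V_3 - V_1)/3000 + (V_3 - 0)/1.2 = 0
Collecting terms (coefficients in siemens):
  0.000734·V_1 - 0.0003333·V_3 = 0.003704
  0.8337·V_3 - 0.0003333·V_1 = 0
Determinant D = (0.000734)(0.8337) - (-0.0003333)(-0.0003333) = 0.0006118
V_1 = [(0.003704)(0.8337) - (-0.0003333)(0)]/D = 5.047 V
V_3 = [(0.000734)(0) - (0.003704)(-0.0003333)]/D = 0.002018 V
I_R3 = (V_1 - V_3)/R3 = (5.047 - 0.002018)/3000 = 0.001682 A
|I_R3| = 0.001682 A

Final answer: |I_R3| = 0.001682 A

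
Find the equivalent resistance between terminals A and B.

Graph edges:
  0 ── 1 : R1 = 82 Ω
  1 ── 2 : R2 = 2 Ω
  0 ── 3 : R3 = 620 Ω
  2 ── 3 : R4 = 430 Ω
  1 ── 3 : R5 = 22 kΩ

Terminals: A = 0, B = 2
The network is not a plain series/parallel combination. Inject a 1 A test current into terminal A (node 0) and return it from terminal B (node 2); then R_eq = V_A / (1 A).
Nodal analysis, taking node 2 as the 0 V reference.
Current source I_test pushes 1 A into node 0 and draws it out of node 2.
KCL at each unknown node (sum of currents leaving = 0; resistances in Ω):
  Node 0: (V_0 - V_1)/82 + (V_0 - V_3)/620 - 1 = 0
  Node 1: (V_1 - V_0)/82 + (V_1 - 0)/2 + (V_1 - V_3)/22000 = 0
  Node 3: (V_3 - V_0)/620 + (V_3 - V_1)/22000 + (V_3 - 0)/430 = 0
Collecting terms (coefficients in siemens):
  0.01381·V_0 - 0.0122·V_1 - 0.001613·V_3 = 1
  0.5122·V_1 - 0.0122·V_0 - 0.00004545·V_3 = 0
  0.003984·V_3 - 0.001613·V_0 - 0.00004545·V_1 = 0
Solving these 3 simultaneous equations (Gaussian elimination) gives:
  V_0 = 77.74 V, V_1 = 1.854 V, V_3 = 31.49 V
R_eq = V_0 / 1 A = 77.74 Ω

Final answer: 77.74 Ω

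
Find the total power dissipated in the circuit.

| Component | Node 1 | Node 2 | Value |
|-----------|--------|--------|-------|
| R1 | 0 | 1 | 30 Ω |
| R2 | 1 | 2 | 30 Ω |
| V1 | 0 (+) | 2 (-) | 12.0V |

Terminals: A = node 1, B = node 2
Nodal analysis, taking node 2 as the 0 V reference.
Source V1 fixes V_0 = 12 V.
KCL at each unknown node (sum of currents leaving = 0; resistances in Ω):
  Node 1: (V_1 - 12)/30 + (V_1 - 0)/30 = 0
Collecting terms: 0.06667 × V_1 = 0.4  =>  V_1 = 6 V
Power in each resistor, P = (ΔV)²/R:
  P_R1 = (12 - 6)²/30 = 1.2 W
  P_R2 = (6 - 0)²/30 = 1.2 W
P_total = P_R1 + P_R2 = 2.4 W

Final answer: 2.4 W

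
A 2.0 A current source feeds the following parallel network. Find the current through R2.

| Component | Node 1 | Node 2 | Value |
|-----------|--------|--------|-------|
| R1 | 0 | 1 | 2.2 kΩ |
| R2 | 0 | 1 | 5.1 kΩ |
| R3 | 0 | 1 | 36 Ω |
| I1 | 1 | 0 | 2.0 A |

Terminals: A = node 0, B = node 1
All resistors sit directly between nodes 0 and 1, so they are in parallel and share one voltage V; the full source current 2 A splits among them.
1/R_par = 1/2200 + 1/5100 + 1/36 = 0.02843 S  =>  R_par = 35.18 Ω
V = I × R_par = 2 × 35.18 = 70.35 V
I_R2 = V/R2 = 70.35/5100 = 0.01379 A

Final answer: 0.01379 A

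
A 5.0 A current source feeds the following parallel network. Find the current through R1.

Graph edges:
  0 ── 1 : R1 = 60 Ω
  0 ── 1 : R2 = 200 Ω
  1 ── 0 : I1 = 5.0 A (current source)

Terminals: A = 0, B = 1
All resistors sit directly between nodes 0 and 1, so they are in parallel and share one voltage V; the full source current 5 A splits among them.
1/R_par = 1/60 + 1/200 = 0.02167 S  =>  R_par = 46.15 Ω
V = I × R_par = 5 × 46.15 = 230.8 V
I_R1 = V/R1 = 230.8/60 = 3.846 A

Final answer: 3.846 A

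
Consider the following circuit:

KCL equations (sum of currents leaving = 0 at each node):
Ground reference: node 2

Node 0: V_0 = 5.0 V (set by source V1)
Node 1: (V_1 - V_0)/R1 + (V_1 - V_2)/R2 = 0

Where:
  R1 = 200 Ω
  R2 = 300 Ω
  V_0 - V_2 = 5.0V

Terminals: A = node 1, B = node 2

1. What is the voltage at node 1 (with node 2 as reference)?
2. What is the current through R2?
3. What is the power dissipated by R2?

Nodal analysis, taking node 2 as the 0 V reference.
Source V1 fixes V_0 = 5 V.
KCL at each unknown node (sum of currents leaving = 0; resistances in Ω):
  Node 1: (V_1 - 5)/200 + (V_1 - 0)/300 = 0
Collecting terms: 0.008333 × V_1 = 0.025  =>  V_1 = 3 V
Part 1:
  Read off the nodal solution: V_1 = 3 V
Part 2:
  I_R2 = (V_1 - V_2)/R2 = (3 - 0)/300 = 0.01 A
  Magnitude: I_R2 = 0.01 A
Part 3:
  I_R2 = (V_1 - V_2)/R2 = (3 - 0)/300 = 0.01 A
  P_R2 = I_R2² × R2 = (0.01)² × 300 = 0.03 W

Final answers:
1. V_1 = 3 V
2. I_R2 = 0.01 A
3. P_R2 = 0.03 W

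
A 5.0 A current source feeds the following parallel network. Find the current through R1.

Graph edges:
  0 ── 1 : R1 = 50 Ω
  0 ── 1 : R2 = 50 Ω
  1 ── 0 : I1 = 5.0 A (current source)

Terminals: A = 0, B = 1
All resistors sit directly between nodes 0 and 1, so they are in parallel and share one voltage V; the full source current 5 A splits among them.
1/R_par = 1/50 + 1/50 = 0.04 S  =>  R_par = 25 Ω
V = I × R_par = 5 × 25 = 125 V
I_R1 = V/R1 = 125/50 = 2.5 A

Final answer: 2.5 A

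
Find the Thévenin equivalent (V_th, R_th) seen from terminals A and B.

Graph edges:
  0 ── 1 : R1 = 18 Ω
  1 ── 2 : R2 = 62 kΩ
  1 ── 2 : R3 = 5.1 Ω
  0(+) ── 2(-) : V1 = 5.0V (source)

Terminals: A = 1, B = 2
Step 1 — V_th is the open-circuit voltage V_A - V_B (nothing connected across the terminals).
Nodal analysis, taking node 2 as the 0 V reference.
Source V1 fixes V_0 = 5 V.
KCL at each unknown node (sum of currents leaving = 0; resistances in Ω):
  Node 1: (V_1 - 5)/18 + (V_1 - 0)/62000 + (V_1 - 0)/5.1 = 0
Collecting terms: 0.2517 × V_1 = 0.2778  =>  V_1 = 1.104 V
V_th = V_1 - V_2 = 1.104 - 0 = 1.104 V
Step 2 — R_th: zero the source — replace V1 by a short circuit (node 2 merges into node 0) — and find the resistance seen between A (node 1) and B (node 0).
Reduce the network between node 1 (A) and node 0 (B) by series/parallel combination:
  Rp1 = R1 ‖ R2 ‖ R3 (parallel, all between nodes 0 and 1) = 1/(1/18 + 1/62000 + 1/5.1) = 3.974 Ω
R_th = 3.974 Ω

Final answer: V_th = 1.104 V, R_th = 3.974 Ω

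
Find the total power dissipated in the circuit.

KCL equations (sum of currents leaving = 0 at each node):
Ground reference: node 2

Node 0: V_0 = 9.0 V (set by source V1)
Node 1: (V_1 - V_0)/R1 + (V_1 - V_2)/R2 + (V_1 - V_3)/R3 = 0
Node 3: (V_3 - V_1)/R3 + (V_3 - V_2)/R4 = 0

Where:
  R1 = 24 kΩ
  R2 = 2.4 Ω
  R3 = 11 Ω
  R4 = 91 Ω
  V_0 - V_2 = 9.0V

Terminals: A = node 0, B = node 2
Nodal analysis, taking node 2 as the 0 V reference.
Source V1 fixes V_0 = 9 V.
KCL at each unknown node (sum of currents leaving = 0; resistances in Ω):
  Node 1: (V_1 - 9)/24000 + (V_1 - 0)/2.4 + (V_1 - V_3)/11 = 0
  Node 3: (V_3 - V_1)/11 + (V_3 - 0)/91 = 0
Collecting terms (coefficients in siemens):
  0.5076·V_1 - 0.09091·V_3 = 0.000375
  0.1019·V_3 - 0.09091·V_1 = 0
Determinant D = (0.5076)(0.1019) - (-0.09091)(-0.09091) = 0.04346
V_1 = [(0.000375)(0.1019) - (-0.09091)(0)]/D = 0.0008792 V
V_3 = [(0.5076)(0) - (0.000375)(-0.09091)]/D = 0.0007844 V
Power in each resistor, P = (ΔV)²/R:
  P_R1 = (9 - 0.0008792)²/24000 = 0.003374 W
  P_R2 = (0.0008792 - 0)²/2.4 = 0.0000003221 W
  P_R3 = (0.0008792 - 0.0007844)²/11 = 0.0000000008173 W
  P_R4 = (0 - 0.0007844)²/91 = 0.000000006761 W
P_total = P_R1 + P_R2 + P_R3 + P_R4 = 0.003375 W

Final answer: 0.003375 W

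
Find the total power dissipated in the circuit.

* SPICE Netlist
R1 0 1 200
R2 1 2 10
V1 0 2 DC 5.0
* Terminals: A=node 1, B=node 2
Nodal analysis, taking node 2 as the 0 V reference.
Source V1 fixes V_0 = 5 V.
KCL at each unknown node (sum of currents leaving = 0; resistances in Ω):
  Node 1: (V_1 - 5)/200 + (V_1 - 0)/10 = 0
Collecting terms: 0.105 × V_1 = 0.025  =>  V_1 = 0.2381 V
Power in each resistor, P = (ΔV)²/R:
  P_R1 = (5 - 0.2381)²/200 = 0.1134 W
  P_R2 = (0.2381 - 0)²/10 = 0.005669 W
P_total = P_R1 + P_R2 = 0.119 W

Final answer: 0.119 W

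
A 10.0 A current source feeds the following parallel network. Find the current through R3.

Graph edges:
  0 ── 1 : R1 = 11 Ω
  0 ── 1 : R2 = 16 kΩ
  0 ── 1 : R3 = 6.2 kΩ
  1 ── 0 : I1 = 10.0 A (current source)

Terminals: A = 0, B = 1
All resistors sit directly between nodes 0 and 1, so they are in parallel and share one voltage V; the full source current 10 A splits among them.
1/R_par = 1/11 + 1/16000 + 1/6200 = 0.09113 S  =>  R_par = 10.97 Ω
V = I × R_par = 10 × 10.97 = 109.7 V
I_R3 = V/R3 = 109.7/6200 = 0.0177 A

Final answer: 0.0177 A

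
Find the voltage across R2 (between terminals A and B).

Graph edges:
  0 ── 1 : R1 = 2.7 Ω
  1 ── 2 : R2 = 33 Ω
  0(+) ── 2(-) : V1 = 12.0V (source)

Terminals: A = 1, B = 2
R1 and R2 are in series across V1 (node 0 → node 1 → node 2), and the output A–B is taken across R2, so this is a voltage divider.
Series current: I = V1/(R1 + R2) = 12/(2.7 + 33) = 12/35.7 = 0.3361 A
V_R2 = I × R2 = V1 × R2/(R1 + R2) = 12 × 33/35.7 = 11.09 V

Final answer: 11.09 V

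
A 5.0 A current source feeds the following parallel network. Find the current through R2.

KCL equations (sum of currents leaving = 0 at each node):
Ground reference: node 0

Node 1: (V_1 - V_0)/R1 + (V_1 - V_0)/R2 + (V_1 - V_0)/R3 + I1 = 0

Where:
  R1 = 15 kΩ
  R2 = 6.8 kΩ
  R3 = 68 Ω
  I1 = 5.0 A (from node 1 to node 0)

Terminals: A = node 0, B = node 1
All resistors sit directly between nodes 0 and 1, so they are in parallel and share one voltage V; the full source current 5 A splits among them.
1/R_par = 1/15000 + 1/6800 + 1/68 = 0.01492 S  =>  R_par = 67.03 Ω
V = I × R_par = 5 × 67.03 = 335.1 V
I_R2 = V/R2 = 335.1/6800 = 0.04928 A

Final answer: 0.04928 A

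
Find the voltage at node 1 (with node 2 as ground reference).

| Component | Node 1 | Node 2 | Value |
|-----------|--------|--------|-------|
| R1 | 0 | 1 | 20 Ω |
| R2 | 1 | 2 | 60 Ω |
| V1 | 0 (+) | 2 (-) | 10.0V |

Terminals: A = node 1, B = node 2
Nodal analysis, taking node 2 as the 0 V reference.
Source V1 fixes V_0 = 10 V.
KCL at each unknown node (sum of currents leaving = 0; resistances in Ω):
  Node 1: (V_1 - 10)/20 + (V_1 - 0)/60 = 0
Collecting terms: 0.06667 × V_1 = 0.5  =>  V_1 = 7.5 V
The requested potential is V_1 = 7.5 V.

Final answer: V_1 = 7.5 V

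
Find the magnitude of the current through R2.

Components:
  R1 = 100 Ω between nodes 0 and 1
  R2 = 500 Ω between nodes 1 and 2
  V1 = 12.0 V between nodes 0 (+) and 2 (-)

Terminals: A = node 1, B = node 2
Nodal analysis, taking node 2 as the 0 V reference.
Source V1 fixes V_0 = 12 V.
KCL at each unknown node (sum of currents leaving = 0; resistances in Ω):
  Node 1: (V_1 - 12)/100 + (V_1 - 0)/500 = 0
Collecting terms: 0.012 × V_1 = 0.12  =>  V_1 = 10 V
I_R2 = (V_1 - V_2)/R2 = (10 - 0)/500 = 0.02 A
|I_R2| = 0.02 A

Final answer: |I_R2| = 0.02 A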